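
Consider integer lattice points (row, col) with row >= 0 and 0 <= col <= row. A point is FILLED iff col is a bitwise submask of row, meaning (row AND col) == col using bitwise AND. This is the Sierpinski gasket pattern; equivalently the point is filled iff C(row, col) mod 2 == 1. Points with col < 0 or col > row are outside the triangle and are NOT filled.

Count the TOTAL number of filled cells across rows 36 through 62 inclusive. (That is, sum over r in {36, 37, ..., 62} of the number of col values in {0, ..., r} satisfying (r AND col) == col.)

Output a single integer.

r36=100100 pc2: +4 =4
r37=100101 pc3: +8 =12
r38=100110 pc3: +8 =20
r39=100111 pc4: +16 =36
r40=101000 pc2: +4 =40
r41=101001 pc3: +8 =48
r42=101010 pc3: +8 =56
r43=101011 pc4: +16 =72
r44=101100 pc3: +8 =80
r45=101101 pc4: +16 =96
r46=101110 pc4: +16 =112
r47=101111 pc5: +32 =144
r48=110000 pc2: +4 =148
r49=110001 pc3: +8 =156
r50=110010 pc3: +8 =164
r51=110011 pc4: +16 =180
r52=110100 pc3: +8 =188
r53=110101 pc4: +16 =204
r54=110110 pc4: +16 =220
r55=110111 pc5: +32 =252
r56=111000 pc3: +8 =260
r57=111001 pc4: +16 =276
r58=111010 pc4: +16 =292
r59=111011 pc5: +32 =324
r60=111100 pc4: +16 =340
r61=111101 pc5: +32 =372
r62=111110 pc5: +32 =404

Answer: 404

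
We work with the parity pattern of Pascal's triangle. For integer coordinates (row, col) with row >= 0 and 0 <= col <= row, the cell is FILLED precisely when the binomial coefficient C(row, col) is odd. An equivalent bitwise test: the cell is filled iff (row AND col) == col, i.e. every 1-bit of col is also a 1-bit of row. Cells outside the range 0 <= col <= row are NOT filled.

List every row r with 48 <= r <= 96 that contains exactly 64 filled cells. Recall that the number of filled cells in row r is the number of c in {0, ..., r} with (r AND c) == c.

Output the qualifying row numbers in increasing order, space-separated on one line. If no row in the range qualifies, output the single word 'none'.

Answer: 63 95

Derivation:
Row r has 2^popcount(r) filled cells, so we need popcount(r) = log2(64) = 6.
Scan r = 48..96 and keep those with exactly 6 one-bits:
r=48=110000 popcount=2 -> skip
r=49=110001 popcount=3 -> skip
r=50=110010 popcount=3 -> skip
r=51=110011 popcount=4 -> skip
r=52=110100 popcount=3 -> skip
r=53=110101 popcount=4 -> skip
r=54=110110 popcount=4 -> skip
r=55=110111 popcount=5 -> skip
r=56=111000 popcount=3 -> skip
r=57=111001 popcount=4 -> skip
r=58=111010 popcount=4 -> skip
r=59=111011 popcount=5 -> skip
r=60=111100 popcount=4 -> skip
r=61=111101 popcount=5 -> skip
r=62=111110 popcount=5 -> skip
r=63=111111 popcount=6 -> KEEP
r=64=1000000 popcount=1 -> skip
r=65=1000001 popcount=2 -> skip
r=66=1000010 popcount=2 -> skip
r=67=1000011 popcount=3 -> skip
r=68=1000100 popcount=2 -> skip
r=69=1000101 popcount=3 -> skip
r=70=1000110 popcount=3 -> skip
r=71=1000111 popcount=4 -> skip
r=72=1001000 popcount=2 -> skip
r=73=1001001 popcount=3 -> skip
r=74=1001010 popcount=3 -> skip
r=75=1001011 popcount=4 -> skip
r=76=1001100 popcount=3 -> skip
r=77=1001101 popcount=4 -> skip
r=78=1001110 popcount=4 -> skip
r=79=1001111 popcount=5 -> skip
r=80=1010000 popcount=2 -> skip
r=81=1010001 popcount=3 -> skip
r=82=1010010 popcount=3 -> skip
r=83=1010011 popcount=4 -> skip
r=84=1010100 popcount=3 -> skip
r=85=1010101 popcount=4 -> skip
r=86=1010110 popcount=4 -> skip
r=87=1010111 popcount=5 -> skip
r=88=1011000 popcount=3 -> skip
r=89=1011001 popcount=4 -> skip
r=90=1011010 popcount=4 -> skip
r=91=1011011 popcount=5 -> skip
r=92=1011100 popcount=4 -> skip
r=93=1011101 popcount=5 -> skip
r=94=1011110 popcount=5 -> skip
r=95=1011111 popcount=6 -> KEEP
r=96=1100000 popcount=2 -> skip
Kept rows: 63 95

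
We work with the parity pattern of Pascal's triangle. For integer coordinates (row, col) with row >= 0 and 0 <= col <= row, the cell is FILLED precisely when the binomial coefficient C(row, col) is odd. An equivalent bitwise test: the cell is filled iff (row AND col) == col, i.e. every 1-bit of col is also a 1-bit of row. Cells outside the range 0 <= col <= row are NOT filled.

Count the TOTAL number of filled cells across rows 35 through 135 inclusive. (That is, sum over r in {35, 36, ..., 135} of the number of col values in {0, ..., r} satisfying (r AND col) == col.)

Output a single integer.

Answer: 1988

Derivation:
r35=100011 pc3: +8 =8
r36=100100 pc2: +4 =12
r37=100101 pc3: +8 =20
r38=100110 pc3: +8 =28
r39=100111 pc4: +16 =44
r40=101000 pc2: +4 =48
r41=101001 pc3: +8 =56
r42=101010 pc3: +8 =64
r43=101011 pc4: +16 =80
r44=101100 pc3: +8 =88
r45=101101 pc4: +16 =104
r46=101110 pc4: +16 =120
r47=101111 pc5: +32 =152
r48=110000 pc2: +4 =156
r49=110001 pc3: +8 =164
r50=110010 pc3: +8 =172
r51=110011 pc4: +16 =188
r52=110100 pc3: +8 =196
r53=110101 pc4: +16 =212
r54=110110 pc4: +16 =228
r55=110111 pc5: +32 =260
r56=111000 pc3: +8 =268
r57=111001 pc4: +16 =284
r58=111010 pc4: +16 =300
r59=111011 pc5: +32 =332
r60=111100 pc4: +16 =348
r61=111101 pc5: +32 =380
r62=111110 pc5: +32 =412
r63=111111 pc6: +64 =476
r64=1000000 pc1: +2 =478
r65=1000001 pc2: +4 =482
r66=1000010 pc2: +4 =486
r67=1000011 pc3: +8 =494
r68=1000100 pc2: +4 =498
r69=1000101 pc3: +8 =506
r70=1000110 pc3: +8 =514
r71=1000111 pc4: +16 =530
r72=1001000 pc2: +4 =534
r73=1001001 pc3: +8 =542
r74=1001010 pc3: +8 =550
r75=1001011 pc4: +16 =566
r76=1001100 pc3: +8 =574
r77=1001101 pc4: +16 =590
r78=1001110 pc4: +16 =606
r79=1001111 pc5: +32 =638
r80=1010000 pc2: +4 =642
r81=1010001 pc3: +8 =650
r82=1010010 pc3: +8 =658
r83=1010011 pc4: +16 =674
r84=1010100 pc3: +8 =682
r85=1010101 pc4: +16 =698
r86=1010110 pc4: +16 =714
r87=1010111 pc5: +32 =746
r88=1011000 pc3: +8 =754
r89=1011001 pc4: +16 =770
r90=1011010 pc4: +16 =786
r91=1011011 pc5: +32 =818
r92=1011100 pc4: +16 =834
r93=1011101 pc5: +32 =866
r94=1011110 pc5: +32 =898
r95=1011111 pc6: +64 =962
r96=1100000 pc2: +4 =966
r97=1100001 pc3: +8 =974
r98=1100010 pc3: +8 =982
r99=1100011 pc4: +16 =998
r100=1100100 pc3: +8 =1006
r101=1100101 pc4: +16 =1022
r102=1100110 pc4: +16 =1038
r103=1100111 pc5: +32 =1070
r104=1101000 pc3: +8 =1078
r105=1101001 pc4: +16 =1094
r106=1101010 pc4: +16 =1110
r107=1101011 pc5: +32 =1142
r108=1101100 pc4: +16 =1158
r109=1101101 pc5: +32 =1190
r110=1101110 pc5: +32 =1222
r111=1101111 pc6: +64 =1286
r112=1110000 pc3: +8 =1294
r113=1110001 pc4: +16 =1310
r114=1110010 pc4: +16 =1326
r115=1110011 pc5: +32 =1358
r116=1110100 pc4: +16 =1374
r117=1110101 pc5: +32 =1406
r118=1110110 pc5: +32 =1438
r119=1110111 pc6: +64 =1502
r120=1111000 pc4: +16 =1518
r121=1111001 pc5: +32 =1550
r122=1111010 pc5: +32 =1582
r123=1111011 pc6: +64 =1646
r124=1111100 pc5: +32 =1678
r125=1111101 pc6: +64 =1742
r126=1111110 pc6: +64 =1806
r127=1111111 pc7: +128 =1934
r128=10000000 pc1: +2 =1936
r129=10000001 pc2: +4 =1940
r130=10000010 pc2: +4 =1944
r131=10000011 pc3: +8 =1952
r132=10000100 pc2: +4 =1956
r133=10000101 pc3: +8 =1964
r134=10000110 pc3: +8 =1972
r135=10000111 pc4: +16 =1988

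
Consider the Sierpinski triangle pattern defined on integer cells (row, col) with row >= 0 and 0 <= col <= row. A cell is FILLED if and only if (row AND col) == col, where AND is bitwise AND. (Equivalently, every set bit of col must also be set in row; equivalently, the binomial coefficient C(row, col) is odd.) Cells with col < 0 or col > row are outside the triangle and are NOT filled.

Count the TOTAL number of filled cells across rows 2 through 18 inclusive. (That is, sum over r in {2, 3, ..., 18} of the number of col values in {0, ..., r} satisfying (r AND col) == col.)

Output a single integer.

Answer: 88

Derivation:
r2=10 pc1: +2 =2
r3=11 pc2: +4 =6
r4=100 pc1: +2 =8
r5=101 pc2: +4 =12
r6=110 pc2: +4 =16
r7=111 pc3: +8 =24
r8=1000 pc1: +2 =26
r9=1001 pc2: +4 =30
r10=1010 pc2: +4 =34
r11=1011 pc3: +8 =42
r12=1100 pc2: +4 =46
r13=1101 pc3: +8 =54
r14=1110 pc3: +8 =62
r15=1111 pc4: +16 =78
r16=10000 pc1: +2 =80
r17=10001 pc2: +4 =84
r18=10010 pc2: +4 =88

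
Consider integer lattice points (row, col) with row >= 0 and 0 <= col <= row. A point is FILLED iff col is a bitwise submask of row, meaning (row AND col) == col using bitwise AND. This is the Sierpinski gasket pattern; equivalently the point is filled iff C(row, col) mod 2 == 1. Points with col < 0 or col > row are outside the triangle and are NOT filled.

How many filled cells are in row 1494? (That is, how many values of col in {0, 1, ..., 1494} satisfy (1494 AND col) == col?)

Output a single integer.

1494 in binary = 10111010110
popcount(1494) = number of 1-bits in 10111010110 = 7
A col c satisfies (1494 AND c) == c iff every set bit of c is also set in 1494; each of the 7 set bits of 1494 can independently be on or off in c.
count = 2^7 = 128

Answer: 128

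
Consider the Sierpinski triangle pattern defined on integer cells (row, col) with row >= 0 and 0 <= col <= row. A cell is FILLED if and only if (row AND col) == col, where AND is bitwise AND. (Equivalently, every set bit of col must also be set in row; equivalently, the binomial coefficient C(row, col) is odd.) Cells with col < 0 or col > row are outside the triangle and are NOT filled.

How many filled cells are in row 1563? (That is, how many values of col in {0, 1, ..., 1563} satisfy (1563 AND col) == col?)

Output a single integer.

Answer: 64

Derivation:
1563 in binary = 11000011011
popcount(1563) = number of 1-bits in 11000011011 = 6
A col c satisfies (1563 AND c) == c iff every set bit of c is also set in 1563; each of the 6 set bits of 1563 can independently be on or off in c.
count = 2^6 = 64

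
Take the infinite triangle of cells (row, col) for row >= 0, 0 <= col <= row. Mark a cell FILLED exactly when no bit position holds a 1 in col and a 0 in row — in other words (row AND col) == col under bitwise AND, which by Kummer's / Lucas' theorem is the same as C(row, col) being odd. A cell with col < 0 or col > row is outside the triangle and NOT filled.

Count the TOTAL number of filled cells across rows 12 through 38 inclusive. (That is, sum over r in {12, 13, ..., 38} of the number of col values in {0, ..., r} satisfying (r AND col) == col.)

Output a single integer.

r12=1100 pc2: +4 =4
r13=1101 pc3: +8 =12
r14=1110 pc3: +8 =20
r15=1111 pc4: +16 =36
r16=10000 pc1: +2 =38
r17=10001 pc2: +4 =42
r18=10010 pc2: +4 =46
r19=10011 pc3: +8 =54
r20=10100 pc2: +4 =58
r21=10101 pc3: +8 =66
r22=10110 pc3: +8 =74
r23=10111 pc4: +16 =90
r24=11000 pc2: +4 =94
r25=11001 pc3: +8 =102
r26=11010 pc3: +8 =110
r27=11011 pc4: +16 =126
r28=11100 pc3: +8 =134
r29=11101 pc4: +16 =150
r30=11110 pc4: +16 =166
r31=11111 pc5: +32 =198
r32=100000 pc1: +2 =200
r33=100001 pc2: +4 =204
r34=100010 pc2: +4 =208
r35=100011 pc3: +8 =216
r36=100100 pc2: +4 =220
r37=100101 pc3: +8 =228
r38=100110 pc3: +8 =236

Answer: 236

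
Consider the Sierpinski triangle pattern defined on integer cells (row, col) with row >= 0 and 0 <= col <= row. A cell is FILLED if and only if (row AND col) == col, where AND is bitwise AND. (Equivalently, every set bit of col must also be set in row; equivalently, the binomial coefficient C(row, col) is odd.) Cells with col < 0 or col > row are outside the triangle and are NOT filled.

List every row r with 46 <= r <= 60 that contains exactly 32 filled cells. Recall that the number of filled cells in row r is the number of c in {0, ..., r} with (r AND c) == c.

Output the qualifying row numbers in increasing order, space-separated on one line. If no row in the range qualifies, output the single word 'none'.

Row r has 2^popcount(r) filled cells, so we need popcount(r) = log2(32) = 5.
Scan r = 46..60 and keep those with exactly 5 one-bits:
r=46=101110 popcount=4 -> skip
r=47=101111 popcount=5 -> KEEP
r=48=110000 popcount=2 -> skip
r=49=110001 popcount=3 -> skip
r=50=110010 popcount=3 -> skip
r=51=110011 popcount=4 -> skip
r=52=110100 popcount=3 -> skip
r=53=110101 popcount=4 -> skip
r=54=110110 popcount=4 -> skip
r=55=110111 popcount=5 -> KEEP
r=56=111000 popcount=3 -> skip
r=57=111001 popcount=4 -> skip
r=58=111010 popcount=4 -> skip
r=59=111011 popcount=5 -> KEEP
r=60=111100 popcount=4 -> skip
Kept rows: 47 55 59

Answer: 47 55 59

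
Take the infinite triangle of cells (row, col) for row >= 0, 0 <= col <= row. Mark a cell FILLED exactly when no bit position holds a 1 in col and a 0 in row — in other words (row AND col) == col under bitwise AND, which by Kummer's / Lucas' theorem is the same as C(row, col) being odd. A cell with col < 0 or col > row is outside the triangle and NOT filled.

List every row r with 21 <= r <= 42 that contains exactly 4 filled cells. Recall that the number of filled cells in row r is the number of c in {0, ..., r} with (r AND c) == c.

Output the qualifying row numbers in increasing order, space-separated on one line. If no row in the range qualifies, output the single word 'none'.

Answer: 24 33 34 36 40

Derivation:
Row r has 2^popcount(r) filled cells, so we need popcount(r) = log2(4) = 2.
Scan r = 21..42 and keep those with exactly 2 one-bits:
r=21=10101 popcount=3 -> skip
r=22=10110 popcount=3 -> skip
r=23=10111 popcount=4 -> skip
r=24=11000 popcount=2 -> KEEP
r=25=11001 popcount=3 -> skip
r=26=11010 popcount=3 -> skip
r=27=11011 popcount=4 -> skip
r=28=11100 popcount=3 -> skip
r=29=11101 popcount=4 -> skip
r=30=11110 popcount=4 -> skip
r=31=11111 popcount=5 -> skip
r=32=100000 popcount=1 -> skip
r=33=100001 popcount=2 -> KEEP
r=34=100010 popcount=2 -> KEEP
r=35=100011 popcount=3 -> skip
r=36=100100 popcount=2 -> KEEP
r=37=100101 popcount=3 -> skip
r=38=100110 popcount=3 -> skip
r=39=100111 popcount=4 -> skip
r=40=101000 popcount=2 -> KEEP
r=41=101001 popcount=3 -> skip
r=42=101010 popcount=3 -> skip
Kept rows: 24 33 34 36 40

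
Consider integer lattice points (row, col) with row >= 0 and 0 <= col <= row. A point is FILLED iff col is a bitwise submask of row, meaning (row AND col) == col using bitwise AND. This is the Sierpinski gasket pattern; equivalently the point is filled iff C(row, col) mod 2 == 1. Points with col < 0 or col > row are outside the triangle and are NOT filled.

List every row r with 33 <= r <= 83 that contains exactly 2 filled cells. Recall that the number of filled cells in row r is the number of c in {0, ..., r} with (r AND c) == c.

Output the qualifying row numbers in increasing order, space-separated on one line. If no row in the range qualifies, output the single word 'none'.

Row r has 2^popcount(r) filled cells, so we need popcount(r) = log2(2) = 1.
Scan r = 33..83 and keep those with exactly 1 one-bits:
r=33=100001 popcount=2 -> skip
r=34=100010 popcount=2 -> skip
r=35=100011 popcount=3 -> skip
r=36=100100 popcount=2 -> skip
r=37=100101 popcount=3 -> skip
r=38=100110 popcount=3 -> skip
r=39=100111 popcount=4 -> skip
r=40=101000 popcount=2 -> skip
r=41=101001 popcount=3 -> skip
r=42=101010 popcount=3 -> skip
r=43=101011 popcount=4 -> skip
r=44=101100 popcount=3 -> skip
r=45=101101 popcount=4 -> skip
r=46=101110 popcount=4 -> skip
r=47=101111 popcount=5 -> skip
r=48=110000 popcount=2 -> skip
r=49=110001 popcount=3 -> skip
r=50=110010 popcount=3 -> skip
r=51=110011 popcount=4 -> skip
r=52=110100 popcount=3 -> skip
r=53=110101 popcount=4 -> skip
r=54=110110 popcount=4 -> skip
r=55=110111 popcount=5 -> skip
r=56=111000 popcount=3 -> skip
r=57=111001 popcount=4 -> skip
r=58=111010 popcount=4 -> skip
r=59=111011 popcount=5 -> skip
r=60=111100 popcount=4 -> skip
r=61=111101 popcount=5 -> skip
r=62=111110 popcount=5 -> skip
r=63=111111 popcount=6 -> skip
r=64=1000000 popcount=1 -> KEEP
r=65=1000001 popcount=2 -> skip
r=66=1000010 popcount=2 -> skip
r=67=1000011 popcount=3 -> skip
r=68=1000100 popcount=2 -> skip
r=69=1000101 popcount=3 -> skip
r=70=1000110 popcount=3 -> skip
r=71=1000111 popcount=4 -> skip
r=72=1001000 popcount=2 -> skip
r=73=1001001 popcount=3 -> skip
r=74=1001010 popcount=3 -> skip
r=75=1001011 popcount=4 -> skip
r=76=1001100 popcount=3 -> skip
r=77=1001101 popcount=4 -> skip
r=78=1001110 popcount=4 -> skip
r=79=1001111 popcount=5 -> skip
r=80=1010000 popcount=2 -> skip
r=81=1010001 popcount=3 -> skip
r=82=1010010 popcount=3 -> skip
r=83=1010011 popcount=4 -> skip
Kept rows: 64

Answer: 64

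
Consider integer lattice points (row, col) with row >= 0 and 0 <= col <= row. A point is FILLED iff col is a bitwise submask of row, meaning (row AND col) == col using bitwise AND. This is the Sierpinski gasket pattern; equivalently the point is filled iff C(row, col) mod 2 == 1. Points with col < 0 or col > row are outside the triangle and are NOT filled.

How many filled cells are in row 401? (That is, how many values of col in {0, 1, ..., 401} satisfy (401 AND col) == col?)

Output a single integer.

401 in binary = 110010001
popcount(401) = number of 1-bits in 110010001 = 4
A col c satisfies (401 AND c) == c iff every set bit of c is also set in 401; each of the 4 set bits of 401 can independently be on or off in c.
count = 2^4 = 16

Answer: 16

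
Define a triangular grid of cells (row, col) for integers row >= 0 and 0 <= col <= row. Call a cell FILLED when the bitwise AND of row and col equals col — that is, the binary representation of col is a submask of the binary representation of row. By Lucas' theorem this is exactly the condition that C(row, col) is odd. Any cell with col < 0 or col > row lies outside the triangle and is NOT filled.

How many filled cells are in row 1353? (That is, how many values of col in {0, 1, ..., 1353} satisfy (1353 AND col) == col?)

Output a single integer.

Answer: 32

Derivation:
1353 in binary = 10101001001
popcount(1353) = number of 1-bits in 10101001001 = 5
A col c satisfies (1353 AND c) == c iff every set bit of c is also set in 1353; each of the 5 set bits of 1353 can independently be on or off in c.
count = 2^5 = 32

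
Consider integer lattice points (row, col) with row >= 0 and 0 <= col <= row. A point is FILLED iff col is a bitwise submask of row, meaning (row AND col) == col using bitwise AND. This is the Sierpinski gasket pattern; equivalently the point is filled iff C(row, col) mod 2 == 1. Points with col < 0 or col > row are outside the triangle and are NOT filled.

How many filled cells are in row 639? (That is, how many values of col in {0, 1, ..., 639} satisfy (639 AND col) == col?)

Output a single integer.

Answer: 256

Derivation:
639 in binary = 1001111111
popcount(639) = number of 1-bits in 1001111111 = 8
A col c satisfies (639 AND c) == c iff every set bit of c is also set in 639; each of the 8 set bits of 639 can independently be on or off in c.
count = 2^8 = 256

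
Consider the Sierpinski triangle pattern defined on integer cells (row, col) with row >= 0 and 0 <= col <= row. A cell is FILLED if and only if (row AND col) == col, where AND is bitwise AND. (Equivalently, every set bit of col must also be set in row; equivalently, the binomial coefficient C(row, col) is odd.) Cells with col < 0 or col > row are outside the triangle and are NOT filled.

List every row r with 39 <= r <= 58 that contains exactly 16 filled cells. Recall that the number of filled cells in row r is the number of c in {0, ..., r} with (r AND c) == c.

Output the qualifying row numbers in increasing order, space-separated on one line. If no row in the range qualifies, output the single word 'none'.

Row r has 2^popcount(r) filled cells, so we need popcount(r) = log2(16) = 4.
Scan r = 39..58 and keep those with exactly 4 one-bits:
r=39=100111 popcount=4 -> KEEP
r=40=101000 popcount=2 -> skip
r=41=101001 popcount=3 -> skip
r=42=101010 popcount=3 -> skip
r=43=101011 popcount=4 -> KEEP
r=44=101100 popcount=3 -> skip
r=45=101101 popcount=4 -> KEEP
r=46=101110 popcount=4 -> KEEP
r=47=101111 popcount=5 -> skip
r=48=110000 popcount=2 -> skip
r=49=110001 popcount=3 -> skip
r=50=110010 popcount=3 -> skip
r=51=110011 popcount=4 -> KEEP
r=52=110100 popcount=3 -> skip
r=53=110101 popcount=4 -> KEEP
r=54=110110 popcount=4 -> KEEP
r=55=110111 popcount=5 -> skip
r=56=111000 popcount=3 -> skip
r=57=111001 popcount=4 -> KEEP
r=58=111010 popcount=4 -> KEEP
Kept rows: 39 43 45 46 51 53 54 57 58

Answer: 39 43 45 46 51 53 54 57 58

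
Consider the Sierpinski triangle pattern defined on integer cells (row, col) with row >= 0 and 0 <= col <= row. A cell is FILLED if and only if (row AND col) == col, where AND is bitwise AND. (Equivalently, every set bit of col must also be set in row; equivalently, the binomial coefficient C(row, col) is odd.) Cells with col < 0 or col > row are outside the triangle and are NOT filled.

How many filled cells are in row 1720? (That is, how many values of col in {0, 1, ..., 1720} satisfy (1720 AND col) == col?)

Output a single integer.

1720 in binary = 11010111000
popcount(1720) = number of 1-bits in 11010111000 = 6
A col c satisfies (1720 AND c) == c iff every set bit of c is also set in 1720; each of the 6 set bits of 1720 can independently be on or off in c.
count = 2^6 = 64

Answer: 64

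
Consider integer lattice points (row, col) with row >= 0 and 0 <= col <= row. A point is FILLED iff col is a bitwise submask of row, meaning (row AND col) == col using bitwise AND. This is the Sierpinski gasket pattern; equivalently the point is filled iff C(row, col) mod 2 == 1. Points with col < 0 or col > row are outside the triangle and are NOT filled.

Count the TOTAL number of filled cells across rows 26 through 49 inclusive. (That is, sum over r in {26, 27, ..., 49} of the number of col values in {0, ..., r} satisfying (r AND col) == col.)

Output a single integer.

Answer: 270

Derivation:
r26=11010 pc3: +8 =8
r27=11011 pc4: +16 =24
r28=11100 pc3: +8 =32
r29=11101 pc4: +16 =48
r30=11110 pc4: +16 =64
r31=11111 pc5: +32 =96
r32=100000 pc1: +2 =98
r33=100001 pc2: +4 =102
r34=100010 pc2: +4 =106
r35=100011 pc3: +8 =114
r36=100100 pc2: +4 =118
r37=100101 pc3: +8 =126
r38=100110 pc3: +8 =134
r39=100111 pc4: +16 =150
r40=101000 pc2: +4 =154
r41=101001 pc3: +8 =162
r42=101010 pc3: +8 =170
r43=101011 pc4: +16 =186
r44=101100 pc3: +8 =194
r45=101101 pc4: +16 =210
r46=101110 pc4: +16 =226
r47=101111 pc5: +32 =258
r48=110000 pc2: +4 =262
r49=110001 pc3: +8 =270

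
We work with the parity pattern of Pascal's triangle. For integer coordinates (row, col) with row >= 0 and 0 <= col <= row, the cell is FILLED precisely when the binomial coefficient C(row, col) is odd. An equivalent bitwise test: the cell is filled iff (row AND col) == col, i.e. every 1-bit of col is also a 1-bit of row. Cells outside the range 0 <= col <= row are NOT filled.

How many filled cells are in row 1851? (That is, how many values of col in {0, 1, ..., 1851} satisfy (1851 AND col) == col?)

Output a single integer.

1851 in binary = 11100111011
popcount(1851) = number of 1-bits in 11100111011 = 8
A col c satisfies (1851 AND c) == c iff every set bit of c is also set in 1851; each of the 8 set bits of 1851 can independently be on or off in c.
count = 2^8 = 256

Answer: 256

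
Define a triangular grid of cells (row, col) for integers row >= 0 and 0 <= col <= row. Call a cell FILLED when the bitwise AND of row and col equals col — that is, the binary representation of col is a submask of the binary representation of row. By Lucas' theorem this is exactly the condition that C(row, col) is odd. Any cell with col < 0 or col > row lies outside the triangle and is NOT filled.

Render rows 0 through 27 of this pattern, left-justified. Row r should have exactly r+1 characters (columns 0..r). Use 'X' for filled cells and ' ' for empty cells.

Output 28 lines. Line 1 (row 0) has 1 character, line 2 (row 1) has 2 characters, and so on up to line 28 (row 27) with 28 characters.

Answer: X
XX
X X
XXXX
X   X
XX  XX
X X X X
XXXXXXXX
X       X
XX      XX
X X     X X
XXXX    XXXX
X   X   X   X
XX  XX  XX  XX
X X X X X X X X
XXXXXXXXXXXXXXXX
X               X
XX              XX
X X             X X
XXXX            XXXX
X   X           X   X
XX  XX          XX  XX
X X X X         X X X X
XXXXXXXX        XXXXXXXX
X       X       X       X
XX      XX      XX      XX
X X     X X     X X     X X
XXXX    XXXX    XXXX    XXXX

Derivation:
r0=0: X
r1=1: XX
r2=10: X X
r3=11: XXXX
r4=100: X   X
r5=101: XX  XX
r6=110: X X X X
r7=111: XXXXXXXX
r8=1000: X       X
r9=1001: XX      XX
r10=1010: X X     X X
r11=1011: XXXX    XXXX
r12=1100: X   X   X   X
r13=1101: XX  XX  XX  XX
r14=1110: X X X X X X X X
r15=1111: XXXXXXXXXXXXXXXX
r16=10000: X               X
r17=10001: XX              XX
r18=10010: X X             X X
r19=10011: XXXX            XXXX
r20=10100: X   X           X   X
r21=10101: XX  XX          XX  XX
r22=10110: X X X X         X X X X
r23=10111: XXXXXXXX        XXXXXXXX
r24=11000: X       X       X       X
r25=11001: XX      XX      XX      XX
r26=11010: X X     X X     X X     X X
r27=11011: XXXX    XXXX    XXXX    XXXX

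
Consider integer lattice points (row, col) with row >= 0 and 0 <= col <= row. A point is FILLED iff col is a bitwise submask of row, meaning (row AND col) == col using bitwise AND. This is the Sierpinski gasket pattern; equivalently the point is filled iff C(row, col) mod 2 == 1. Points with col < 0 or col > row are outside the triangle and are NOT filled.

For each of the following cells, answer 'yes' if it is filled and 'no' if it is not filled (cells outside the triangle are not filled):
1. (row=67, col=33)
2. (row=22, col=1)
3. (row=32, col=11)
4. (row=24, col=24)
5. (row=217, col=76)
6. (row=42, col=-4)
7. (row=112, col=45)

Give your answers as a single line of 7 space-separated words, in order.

(67,33): row=0b1000011, col=0b100001, row AND col = 0b1 = 1; 1 != 33 -> empty
(22,1): row=0b10110, col=0b1, row AND col = 0b0 = 0; 0 != 1 -> empty
(32,11): row=0b100000, col=0b1011, row AND col = 0b0 = 0; 0 != 11 -> empty
(24,24): row=0b11000, col=0b11000, row AND col = 0b11000 = 24; 24 == 24 -> filled
(217,76): row=0b11011001, col=0b1001100, row AND col = 0b1001000 = 72; 72 != 76 -> empty
(42,-4): col outside [0, 42] -> not filled
(112,45): row=0b1110000, col=0b101101, row AND col = 0b100000 = 32; 32 != 45 -> empty

Answer: no no no yes no no no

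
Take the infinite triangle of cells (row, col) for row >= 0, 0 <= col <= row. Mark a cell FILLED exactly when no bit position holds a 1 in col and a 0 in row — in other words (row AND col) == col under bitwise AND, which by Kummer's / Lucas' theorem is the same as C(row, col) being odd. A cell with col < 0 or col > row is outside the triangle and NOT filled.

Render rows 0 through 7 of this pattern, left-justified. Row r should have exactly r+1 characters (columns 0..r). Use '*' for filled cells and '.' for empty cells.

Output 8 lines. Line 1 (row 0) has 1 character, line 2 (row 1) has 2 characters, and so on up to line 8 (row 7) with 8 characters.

Answer: *
**
*.*
****
*...*
**..**
*.*.*.*
********

Derivation:
r0=0: *
r1=1: **
r2=10: *.*
r3=11: ****
r4=100: *...*
r5=101: **..**
r6=110: *.*.*.*
r7=111: ********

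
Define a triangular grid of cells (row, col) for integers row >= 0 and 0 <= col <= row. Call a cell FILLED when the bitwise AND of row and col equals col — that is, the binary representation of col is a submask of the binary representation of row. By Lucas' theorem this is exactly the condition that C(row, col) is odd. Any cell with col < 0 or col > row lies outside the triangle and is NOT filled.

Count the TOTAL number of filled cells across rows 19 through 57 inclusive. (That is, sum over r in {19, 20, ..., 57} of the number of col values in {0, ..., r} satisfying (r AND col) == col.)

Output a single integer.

r19=10011 pc3: +8 =8
r20=10100 pc2: +4 =12
r21=10101 pc3: +8 =20
r22=10110 pc3: +8 =28
r23=10111 pc4: +16 =44
r24=11000 pc2: +4 =48
r25=11001 pc3: +8 =56
r26=11010 pc3: +8 =64
r27=11011 pc4: +16 =80
r28=11100 pc3: +8 =88
r29=11101 pc4: +16 =104
r30=11110 pc4: +16 =120
r31=11111 pc5: +32 =152
r32=100000 pc1: +2 =154
r33=100001 pc2: +4 =158
r34=100010 pc2: +4 =162
r35=100011 pc3: +8 =170
r36=100100 pc2: +4 =174
r37=100101 pc3: +8 =182
r38=100110 pc3: +8 =190
r39=100111 pc4: +16 =206
r40=101000 pc2: +4 =210
r41=101001 pc3: +8 =218
r42=101010 pc3: +8 =226
r43=101011 pc4: +16 =242
r44=101100 pc3: +8 =250
r45=101101 pc4: +16 =266
r46=101110 pc4: +16 =282
r47=101111 pc5: +32 =314
r48=110000 pc2: +4 =318
r49=110001 pc3: +8 =326
r50=110010 pc3: +8 =334
r51=110011 pc4: +16 =350
r52=110100 pc3: +8 =358
r53=110101 pc4: +16 =374
r54=110110 pc4: +16 =390
r55=110111 pc5: +32 =422
r56=111000 pc3: +8 =430
r57=111001 pc4: +16 =446

Answer: 446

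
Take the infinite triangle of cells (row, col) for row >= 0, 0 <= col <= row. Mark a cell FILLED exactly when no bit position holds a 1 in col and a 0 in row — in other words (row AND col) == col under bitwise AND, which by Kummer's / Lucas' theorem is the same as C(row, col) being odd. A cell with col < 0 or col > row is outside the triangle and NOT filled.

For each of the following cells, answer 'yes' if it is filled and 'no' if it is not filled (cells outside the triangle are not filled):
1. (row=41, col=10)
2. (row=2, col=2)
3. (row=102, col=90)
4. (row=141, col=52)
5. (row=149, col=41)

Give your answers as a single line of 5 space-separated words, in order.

(41,10): row=0b101001, col=0b1010, row AND col = 0b1000 = 8; 8 != 10 -> empty
(2,2): row=0b10, col=0b10, row AND col = 0b10 = 2; 2 == 2 -> filled
(102,90): row=0b1100110, col=0b1011010, row AND col = 0b1000010 = 66; 66 != 90 -> empty
(141,52): row=0b10001101, col=0b110100, row AND col = 0b100 = 4; 4 != 52 -> empty
(149,41): row=0b10010101, col=0b101001, row AND col = 0b1 = 1; 1 != 41 -> empty

Answer: no yes no no no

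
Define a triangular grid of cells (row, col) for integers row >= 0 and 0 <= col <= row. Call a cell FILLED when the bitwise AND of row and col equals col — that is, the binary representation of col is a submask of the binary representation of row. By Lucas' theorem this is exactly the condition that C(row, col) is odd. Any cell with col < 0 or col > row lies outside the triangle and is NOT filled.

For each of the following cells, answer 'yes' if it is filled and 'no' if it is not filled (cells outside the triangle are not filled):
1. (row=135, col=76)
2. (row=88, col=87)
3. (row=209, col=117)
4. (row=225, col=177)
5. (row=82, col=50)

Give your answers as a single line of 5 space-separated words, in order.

Answer: no no no no no

Derivation:
(135,76): row=0b10000111, col=0b1001100, row AND col = 0b100 = 4; 4 != 76 -> empty
(88,87): row=0b1011000, col=0b1010111, row AND col = 0b1010000 = 80; 80 != 87 -> empty
(209,117): row=0b11010001, col=0b1110101, row AND col = 0b1010001 = 81; 81 != 117 -> empty
(225,177): row=0b11100001, col=0b10110001, row AND col = 0b10100001 = 161; 161 != 177 -> empty
(82,50): row=0b1010010, col=0b110010, row AND col = 0b10010 = 18; 18 != 50 -> empty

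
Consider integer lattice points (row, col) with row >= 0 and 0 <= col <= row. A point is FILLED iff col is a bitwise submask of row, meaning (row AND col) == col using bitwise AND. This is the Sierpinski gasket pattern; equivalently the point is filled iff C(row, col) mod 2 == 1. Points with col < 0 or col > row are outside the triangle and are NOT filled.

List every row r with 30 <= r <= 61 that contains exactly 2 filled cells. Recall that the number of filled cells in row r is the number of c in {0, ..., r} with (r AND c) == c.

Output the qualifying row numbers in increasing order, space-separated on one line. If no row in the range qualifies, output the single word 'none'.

Answer: 32

Derivation:
Row r has 2^popcount(r) filled cells, so we need popcount(r) = log2(2) = 1.
Scan r = 30..61 and keep those with exactly 1 one-bits:
r=30=11110 popcount=4 -> skip
r=31=11111 popcount=5 -> skip
r=32=100000 popcount=1 -> KEEP
r=33=100001 popcount=2 -> skip
r=34=100010 popcount=2 -> skip
r=35=100011 popcount=3 -> skip
r=36=100100 popcount=2 -> skip
r=37=100101 popcount=3 -> skip
r=38=100110 popcount=3 -> skip
r=39=100111 popcount=4 -> skip
r=40=101000 popcount=2 -> skip
r=41=101001 popcount=3 -> skip
r=42=101010 popcount=3 -> skip
r=43=101011 popcount=4 -> skip
r=44=101100 popcount=3 -> skip
r=45=101101 popcount=4 -> skip
r=46=101110 popcount=4 -> skip
r=47=101111 popcount=5 -> skip
r=48=110000 popcount=2 -> skip
r=49=110001 popcount=3 -> skip
r=50=110010 popcount=3 -> skip
r=51=110011 popcount=4 -> skip
r=52=110100 popcount=3 -> skip
r=53=110101 popcount=4 -> skip
r=54=110110 popcount=4 -> skip
r=55=110111 popcount=5 -> skip
r=56=111000 popcount=3 -> skip
r=57=111001 popcount=4 -> skip
r=58=111010 popcount=4 -> skip
r=59=111011 popcount=5 -> skip
r=60=111100 popcount=4 -> skip
r=61=111101 popcount=5 -> skip
Kept rows: 32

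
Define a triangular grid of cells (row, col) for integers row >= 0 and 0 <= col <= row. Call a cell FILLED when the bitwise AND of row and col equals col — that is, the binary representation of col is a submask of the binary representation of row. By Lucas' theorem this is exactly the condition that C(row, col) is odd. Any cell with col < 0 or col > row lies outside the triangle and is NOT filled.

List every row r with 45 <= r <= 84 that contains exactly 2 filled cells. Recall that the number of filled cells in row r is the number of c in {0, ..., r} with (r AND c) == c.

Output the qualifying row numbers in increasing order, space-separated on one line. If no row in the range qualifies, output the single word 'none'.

Answer: 64

Derivation:
Row r has 2^popcount(r) filled cells, so we need popcount(r) = log2(2) = 1.
Scan r = 45..84 and keep those with exactly 1 one-bits:
r=45=101101 popcount=4 -> skip
r=46=101110 popcount=4 -> skip
r=47=101111 popcount=5 -> skip
r=48=110000 popcount=2 -> skip
r=49=110001 popcount=3 -> skip
r=50=110010 popcount=3 -> skip
r=51=110011 popcount=4 -> skip
r=52=110100 popcount=3 -> skip
r=53=110101 popcount=4 -> skip
r=54=110110 popcount=4 -> skip
r=55=110111 popcount=5 -> skip
r=56=111000 popcount=3 -> skip
r=57=111001 popcount=4 -> skip
r=58=111010 popcount=4 -> skip
r=59=111011 popcount=5 -> skip
r=60=111100 popcount=4 -> skip
r=61=111101 popcount=5 -> skip
r=62=111110 popcount=5 -> skip
r=63=111111 popcount=6 -> skip
r=64=1000000 popcount=1 -> KEEP
r=65=1000001 popcount=2 -> skip
r=66=1000010 popcount=2 -> skip
r=67=1000011 popcount=3 -> skip
r=68=1000100 popcount=2 -> skip
r=69=1000101 popcount=3 -> skip
r=70=1000110 popcount=3 -> skip
r=71=1000111 popcount=4 -> skip
r=72=1001000 popcount=2 -> skip
r=73=1001001 popcount=3 -> skip
r=74=1001010 popcount=3 -> skip
r=75=1001011 popcount=4 -> skip
r=76=1001100 popcount=3 -> skip
r=77=1001101 popcount=4 -> skip
r=78=1001110 popcount=4 -> skip
r=79=1001111 popcount=5 -> skip
r=80=1010000 popcount=2 -> skip
r=81=1010001 popcount=3 -> skip
r=82=1010010 popcount=3 -> skip
r=83=1010011 popcount=4 -> skip
r=84=1010100 popcount=3 -> skip
Kept rows: 64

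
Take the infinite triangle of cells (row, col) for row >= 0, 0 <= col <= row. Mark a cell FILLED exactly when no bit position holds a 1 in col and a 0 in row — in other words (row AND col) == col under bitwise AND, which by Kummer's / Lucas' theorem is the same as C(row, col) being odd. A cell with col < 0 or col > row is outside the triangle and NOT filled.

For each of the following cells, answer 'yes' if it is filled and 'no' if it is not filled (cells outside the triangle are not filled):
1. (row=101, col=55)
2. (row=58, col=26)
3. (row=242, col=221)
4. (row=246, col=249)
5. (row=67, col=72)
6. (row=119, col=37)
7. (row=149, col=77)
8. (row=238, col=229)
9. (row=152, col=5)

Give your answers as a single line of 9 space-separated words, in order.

Answer: no yes no no no yes no no no

Derivation:
(101,55): row=0b1100101, col=0b110111, row AND col = 0b100101 = 37; 37 != 55 -> empty
(58,26): row=0b111010, col=0b11010, row AND col = 0b11010 = 26; 26 == 26 -> filled
(242,221): row=0b11110010, col=0b11011101, row AND col = 0b11010000 = 208; 208 != 221 -> empty
(246,249): col outside [0, 246] -> not filled
(67,72): col outside [0, 67] -> not filled
(119,37): row=0b1110111, col=0b100101, row AND col = 0b100101 = 37; 37 == 37 -> filled
(149,77): row=0b10010101, col=0b1001101, row AND col = 0b101 = 5; 5 != 77 -> empty
(238,229): row=0b11101110, col=0b11100101, row AND col = 0b11100100 = 228; 228 != 229 -> empty
(152,5): row=0b10011000, col=0b101, row AND col = 0b0 = 0; 0 != 5 -> empty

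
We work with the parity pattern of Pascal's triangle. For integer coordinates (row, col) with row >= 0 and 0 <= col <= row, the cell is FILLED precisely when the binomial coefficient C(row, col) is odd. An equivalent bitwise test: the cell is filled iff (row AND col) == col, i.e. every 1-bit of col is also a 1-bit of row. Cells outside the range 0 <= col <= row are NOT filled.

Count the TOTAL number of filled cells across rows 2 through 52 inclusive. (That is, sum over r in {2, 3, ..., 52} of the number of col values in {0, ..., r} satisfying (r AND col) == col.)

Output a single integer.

r2=10 pc1: +2 =2
r3=11 pc2: +4 =6
r4=100 pc1: +2 =8
r5=101 pc2: +4 =12
r6=110 pc2: +4 =16
r7=111 pc3: +8 =24
r8=1000 pc1: +2 =26
r9=1001 pc2: +4 =30
r10=1010 pc2: +4 =34
r11=1011 pc3: +8 =42
r12=1100 pc2: +4 =46
r13=1101 pc3: +8 =54
r14=1110 pc3: +8 =62
r15=1111 pc4: +16 =78
r16=10000 pc1: +2 =80
r17=10001 pc2: +4 =84
r18=10010 pc2: +4 =88
r19=10011 pc3: +8 =96
r20=10100 pc2: +4 =100
r21=10101 pc3: +8 =108
r22=10110 pc3: +8 =116
r23=10111 pc4: +16 =132
r24=11000 pc2: +4 =136
r25=11001 pc3: +8 =144
r26=11010 pc3: +8 =152
r27=11011 pc4: +16 =168
r28=11100 pc3: +8 =176
r29=11101 pc4: +16 =192
r30=11110 pc4: +16 =208
r31=11111 pc5: +32 =240
r32=100000 pc1: +2 =242
r33=100001 pc2: +4 =246
r34=100010 pc2: +4 =250
r35=100011 pc3: +8 =258
r36=100100 pc2: +4 =262
r37=100101 pc3: +8 =270
r38=100110 pc3: +8 =278
r39=100111 pc4: +16 =294
r40=101000 pc2: +4 =298
r41=101001 pc3: +8 =306
r42=101010 pc3: +8 =314
r43=101011 pc4: +16 =330
r44=101100 pc3: +8 =338
r45=101101 pc4: +16 =354
r46=101110 pc4: +16 =370
r47=101111 pc5: +32 =402
r48=110000 pc2: +4 =406
r49=110001 pc3: +8 =414
r50=110010 pc3: +8 =422
r51=110011 pc4: +16 =438
r52=110100 pc3: +8 =446

Answer: 446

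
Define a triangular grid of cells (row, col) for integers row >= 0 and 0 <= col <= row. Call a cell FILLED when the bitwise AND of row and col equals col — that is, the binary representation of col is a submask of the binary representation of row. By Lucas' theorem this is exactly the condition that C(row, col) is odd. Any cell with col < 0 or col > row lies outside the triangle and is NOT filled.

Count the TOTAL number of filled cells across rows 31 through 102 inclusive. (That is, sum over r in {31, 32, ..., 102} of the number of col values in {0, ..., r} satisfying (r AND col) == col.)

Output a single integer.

r31=11111 pc5: +32 =32
r32=100000 pc1: +2 =34
r33=100001 pc2: +4 =38
r34=100010 pc2: +4 =42
r35=100011 pc3: +8 =50
r36=100100 pc2: +4 =54
r37=100101 pc3: +8 =62
r38=100110 pc3: +8 =70
r39=100111 pc4: +16 =86
r40=101000 pc2: +4 =90
r41=101001 pc3: +8 =98
r42=101010 pc3: +8 =106
r43=101011 pc4: +16 =122
r44=101100 pc3: +8 =130
r45=101101 pc4: +16 =146
r46=101110 pc4: +16 =162
r47=101111 pc5: +32 =194
r48=110000 pc2: +4 =198
r49=110001 pc3: +8 =206
r50=110010 pc3: +8 =214
r51=110011 pc4: +16 =230
r52=110100 pc3: +8 =238
r53=110101 pc4: +16 =254
r54=110110 pc4: +16 =270
r55=110111 pc5: +32 =302
r56=111000 pc3: +8 =310
r57=111001 pc4: +16 =326
r58=111010 pc4: +16 =342
r59=111011 pc5: +32 =374
r60=111100 pc4: +16 =390
r61=111101 pc5: +32 =422
r62=111110 pc5: +32 =454
r63=111111 pc6: +64 =518
r64=1000000 pc1: +2 =520
r65=1000001 pc2: +4 =524
r66=1000010 pc2: +4 =528
r67=1000011 pc3: +8 =536
r68=1000100 pc2: +4 =540
r69=1000101 pc3: +8 =548
r70=1000110 pc3: +8 =556
r71=1000111 pc4: +16 =572
r72=1001000 pc2: +4 =576
r73=1001001 pc3: +8 =584
r74=1001010 pc3: +8 =592
r75=1001011 pc4: +16 =608
r76=1001100 pc3: +8 =616
r77=1001101 pc4: +16 =632
r78=1001110 pc4: +16 =648
r79=1001111 pc5: +32 =680
r80=1010000 pc2: +4 =684
r81=1010001 pc3: +8 =692
r82=1010010 pc3: +8 =700
r83=1010011 pc4: +16 =716
r84=1010100 pc3: +8 =724
r85=1010101 pc4: +16 =740
r86=1010110 pc4: +16 =756
r87=1010111 pc5: +32 =788
r88=1011000 pc3: +8 =796
r89=1011001 pc4: +16 =812
r90=1011010 pc4: +16 =828
r91=1011011 pc5: +32 =860
r92=1011100 pc4: +16 =876
r93=1011101 pc5: +32 =908
r94=1011110 pc5: +32 =940
r95=1011111 pc6: +64 =1004
r96=1100000 pc2: +4 =1008
r97=1100001 pc3: +8 =1016
r98=1100010 pc3: +8 =1024
r99=1100011 pc4: +16 =1040
r100=1100100 pc3: +8 =1048
r101=1100101 pc4: +16 =1064
r102=1100110 pc4: +16 =1080

Answer: 1080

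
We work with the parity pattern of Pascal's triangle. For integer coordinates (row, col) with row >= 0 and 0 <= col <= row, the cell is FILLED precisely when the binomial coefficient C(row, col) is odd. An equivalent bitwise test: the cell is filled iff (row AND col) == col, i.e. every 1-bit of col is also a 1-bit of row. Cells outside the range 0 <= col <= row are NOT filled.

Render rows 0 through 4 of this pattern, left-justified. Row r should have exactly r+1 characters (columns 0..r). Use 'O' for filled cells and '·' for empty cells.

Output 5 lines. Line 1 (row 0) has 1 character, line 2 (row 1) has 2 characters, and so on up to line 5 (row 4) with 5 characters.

Answer: O
OO
O·O
OOOO
O···O

Derivation:
r0=0: O
r1=1: OO
r2=10: O·O
r3=11: OOOO
r4=100: O···O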